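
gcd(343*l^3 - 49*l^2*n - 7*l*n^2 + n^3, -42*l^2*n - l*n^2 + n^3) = 7*l - n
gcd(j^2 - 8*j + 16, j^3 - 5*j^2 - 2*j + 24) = j - 4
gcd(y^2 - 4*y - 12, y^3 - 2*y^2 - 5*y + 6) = y + 2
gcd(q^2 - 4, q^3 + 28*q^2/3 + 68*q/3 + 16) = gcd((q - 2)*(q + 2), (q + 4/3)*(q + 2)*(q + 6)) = q + 2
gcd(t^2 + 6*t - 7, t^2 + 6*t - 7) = t^2 + 6*t - 7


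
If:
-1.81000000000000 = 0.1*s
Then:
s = -18.10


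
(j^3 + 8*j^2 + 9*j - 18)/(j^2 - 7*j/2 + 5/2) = 2*(j^2 + 9*j + 18)/(2*j - 5)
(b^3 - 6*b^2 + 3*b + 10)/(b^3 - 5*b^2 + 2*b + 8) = (b - 5)/(b - 4)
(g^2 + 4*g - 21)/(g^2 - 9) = (g + 7)/(g + 3)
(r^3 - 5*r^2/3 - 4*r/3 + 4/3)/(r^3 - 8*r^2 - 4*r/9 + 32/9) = 3*(r^2 - r - 2)/(3*r^2 - 22*r - 16)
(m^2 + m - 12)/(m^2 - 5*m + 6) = (m + 4)/(m - 2)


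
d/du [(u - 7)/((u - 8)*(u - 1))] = (-u^2 + 14*u - 55)/(u^4 - 18*u^3 + 97*u^2 - 144*u + 64)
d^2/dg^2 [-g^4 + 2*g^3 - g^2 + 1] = -12*g^2 + 12*g - 2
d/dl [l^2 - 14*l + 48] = 2*l - 14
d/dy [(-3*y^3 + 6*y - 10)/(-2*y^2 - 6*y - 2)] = (3*y^4 + 18*y^3 + 15*y^2 - 20*y - 36)/(2*(y^4 + 6*y^3 + 11*y^2 + 6*y + 1))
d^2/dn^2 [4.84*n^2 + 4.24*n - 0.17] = 9.68000000000000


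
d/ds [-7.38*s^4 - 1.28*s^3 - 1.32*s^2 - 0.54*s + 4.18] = -29.52*s^3 - 3.84*s^2 - 2.64*s - 0.54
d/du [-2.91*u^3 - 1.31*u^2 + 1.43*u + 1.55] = -8.73*u^2 - 2.62*u + 1.43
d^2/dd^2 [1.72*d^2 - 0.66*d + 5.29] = 3.44000000000000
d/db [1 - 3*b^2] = -6*b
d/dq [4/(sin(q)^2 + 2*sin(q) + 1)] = -8*cos(q)/(sin(q) + 1)^3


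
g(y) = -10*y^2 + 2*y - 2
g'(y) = 2 - 20*y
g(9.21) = -831.82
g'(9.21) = -182.20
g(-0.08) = -2.22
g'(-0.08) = 3.60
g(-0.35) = -3.92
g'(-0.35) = 9.00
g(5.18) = -259.96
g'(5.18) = -101.60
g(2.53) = -60.95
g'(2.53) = -48.60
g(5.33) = -275.43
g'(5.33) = -104.60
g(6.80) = -450.80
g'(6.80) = -134.00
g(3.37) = -108.83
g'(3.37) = -65.40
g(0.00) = -2.00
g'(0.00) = 2.00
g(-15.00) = -2282.00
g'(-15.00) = 302.00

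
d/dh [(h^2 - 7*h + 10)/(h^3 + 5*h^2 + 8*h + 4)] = (-h^3 + 16*h^2 - 19*h - 54)/(h^5 + 8*h^4 + 25*h^3 + 38*h^2 + 28*h + 8)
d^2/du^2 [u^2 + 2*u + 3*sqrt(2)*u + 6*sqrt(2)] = 2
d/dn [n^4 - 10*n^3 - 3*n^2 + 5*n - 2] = 4*n^3 - 30*n^2 - 6*n + 5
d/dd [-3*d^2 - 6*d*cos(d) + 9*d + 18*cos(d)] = 6*d*sin(d) - 6*d - 18*sin(d) - 6*cos(d) + 9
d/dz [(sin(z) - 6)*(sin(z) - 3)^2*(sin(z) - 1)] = (4*sin(z)^3 - 39*sin(z)^2 + 114*sin(z) - 99)*cos(z)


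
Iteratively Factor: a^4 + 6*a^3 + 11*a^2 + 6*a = (a + 1)*(a^3 + 5*a^2 + 6*a) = (a + 1)*(a + 2)*(a^2 + 3*a) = (a + 1)*(a + 2)*(a + 3)*(a)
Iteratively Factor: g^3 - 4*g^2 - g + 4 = (g - 4)*(g^2 - 1) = (g - 4)*(g + 1)*(g - 1)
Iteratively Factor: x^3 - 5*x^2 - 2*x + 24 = (x + 2)*(x^2 - 7*x + 12) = (x - 3)*(x + 2)*(x - 4)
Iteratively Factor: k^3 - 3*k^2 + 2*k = (k)*(k^2 - 3*k + 2) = k*(k - 1)*(k - 2)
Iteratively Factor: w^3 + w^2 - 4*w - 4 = (w + 2)*(w^2 - w - 2) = (w - 2)*(w + 2)*(w + 1)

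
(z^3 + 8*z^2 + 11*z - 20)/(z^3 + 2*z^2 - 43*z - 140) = (z - 1)/(z - 7)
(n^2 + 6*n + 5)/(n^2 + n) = (n + 5)/n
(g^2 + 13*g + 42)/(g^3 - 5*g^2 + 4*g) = (g^2 + 13*g + 42)/(g*(g^2 - 5*g + 4))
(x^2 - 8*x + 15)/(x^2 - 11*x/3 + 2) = 3*(x - 5)/(3*x - 2)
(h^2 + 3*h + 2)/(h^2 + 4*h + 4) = (h + 1)/(h + 2)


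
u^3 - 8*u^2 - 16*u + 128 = (u - 8)*(u - 4)*(u + 4)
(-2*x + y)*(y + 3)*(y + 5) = -2*x*y^2 - 16*x*y - 30*x + y^3 + 8*y^2 + 15*y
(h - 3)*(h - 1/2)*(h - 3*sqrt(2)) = h^3 - 3*sqrt(2)*h^2 - 7*h^2/2 + 3*h/2 + 21*sqrt(2)*h/2 - 9*sqrt(2)/2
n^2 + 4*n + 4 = (n + 2)^2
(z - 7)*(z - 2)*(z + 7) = z^3 - 2*z^2 - 49*z + 98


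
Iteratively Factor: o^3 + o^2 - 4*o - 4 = (o - 2)*(o^2 + 3*o + 2) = (o - 2)*(o + 1)*(o + 2)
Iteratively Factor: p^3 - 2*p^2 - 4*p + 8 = (p - 2)*(p^2 - 4) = (p - 2)^2*(p + 2)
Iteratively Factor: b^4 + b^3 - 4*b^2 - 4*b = (b + 1)*(b^3 - 4*b) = (b + 1)*(b + 2)*(b^2 - 2*b) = b*(b + 1)*(b + 2)*(b - 2)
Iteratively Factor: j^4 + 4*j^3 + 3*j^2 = (j)*(j^3 + 4*j^2 + 3*j) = j^2*(j^2 + 4*j + 3) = j^2*(j + 1)*(j + 3)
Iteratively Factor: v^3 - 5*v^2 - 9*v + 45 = (v - 3)*(v^2 - 2*v - 15) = (v - 5)*(v - 3)*(v + 3)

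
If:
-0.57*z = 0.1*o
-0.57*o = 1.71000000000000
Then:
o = -3.00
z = 0.53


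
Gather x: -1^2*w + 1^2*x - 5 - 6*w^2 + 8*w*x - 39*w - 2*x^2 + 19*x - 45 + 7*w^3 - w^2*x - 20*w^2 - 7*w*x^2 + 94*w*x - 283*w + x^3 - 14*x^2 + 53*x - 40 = 7*w^3 - 26*w^2 - 323*w + x^3 + x^2*(-7*w - 16) + x*(-w^2 + 102*w + 73) - 90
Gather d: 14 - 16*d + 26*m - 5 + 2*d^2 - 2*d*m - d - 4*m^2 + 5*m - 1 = 2*d^2 + d*(-2*m - 17) - 4*m^2 + 31*m + 8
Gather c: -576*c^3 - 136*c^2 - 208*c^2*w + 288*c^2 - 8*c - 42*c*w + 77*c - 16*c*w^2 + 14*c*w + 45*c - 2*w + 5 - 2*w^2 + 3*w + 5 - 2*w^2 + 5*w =-576*c^3 + c^2*(152 - 208*w) + c*(-16*w^2 - 28*w + 114) - 4*w^2 + 6*w + 10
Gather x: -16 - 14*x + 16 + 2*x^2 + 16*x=2*x^2 + 2*x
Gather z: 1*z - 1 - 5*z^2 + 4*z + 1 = -5*z^2 + 5*z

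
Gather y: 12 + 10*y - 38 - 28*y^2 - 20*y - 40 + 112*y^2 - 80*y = 84*y^2 - 90*y - 66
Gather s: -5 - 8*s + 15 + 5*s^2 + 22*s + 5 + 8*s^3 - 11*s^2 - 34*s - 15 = 8*s^3 - 6*s^2 - 20*s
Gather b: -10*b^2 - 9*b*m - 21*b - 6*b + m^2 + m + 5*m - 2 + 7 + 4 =-10*b^2 + b*(-9*m - 27) + m^2 + 6*m + 9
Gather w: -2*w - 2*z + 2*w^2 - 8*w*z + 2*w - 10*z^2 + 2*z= 2*w^2 - 8*w*z - 10*z^2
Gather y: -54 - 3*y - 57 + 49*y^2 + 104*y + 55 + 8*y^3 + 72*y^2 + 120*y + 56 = 8*y^3 + 121*y^2 + 221*y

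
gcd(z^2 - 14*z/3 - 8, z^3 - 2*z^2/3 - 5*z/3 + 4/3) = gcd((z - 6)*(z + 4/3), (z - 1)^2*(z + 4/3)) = z + 4/3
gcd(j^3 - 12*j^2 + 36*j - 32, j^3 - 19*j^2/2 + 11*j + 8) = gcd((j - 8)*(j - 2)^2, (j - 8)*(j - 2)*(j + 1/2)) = j^2 - 10*j + 16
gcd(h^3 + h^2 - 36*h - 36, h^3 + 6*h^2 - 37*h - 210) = h - 6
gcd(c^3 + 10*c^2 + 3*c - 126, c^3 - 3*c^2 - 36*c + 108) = c^2 + 3*c - 18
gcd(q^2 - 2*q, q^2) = q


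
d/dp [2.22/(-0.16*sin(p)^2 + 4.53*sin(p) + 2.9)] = (0.7104*sin(p) - 10.0566)*cos(p)/(-0.16*sin(p)^2 + 4.53*sin(p) + 2.9)^2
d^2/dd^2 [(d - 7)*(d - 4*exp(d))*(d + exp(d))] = -3*d^2*exp(d) - 16*d*exp(2*d) + 9*d*exp(d) + 6*d + 96*exp(2*d) + 36*exp(d) - 14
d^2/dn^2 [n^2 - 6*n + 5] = 2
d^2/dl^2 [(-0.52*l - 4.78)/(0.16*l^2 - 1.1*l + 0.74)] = (-(0.32*l - 1.1)*(0.52*l + 4.78)*(0.64*l - 2.2) + (0.4992*l + 0.3856)*(0.16*l^2 - 1.1*l + 0.74))/(0.16*l^2 - 1.1*l + 0.74)^3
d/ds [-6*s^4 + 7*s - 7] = 7 - 24*s^3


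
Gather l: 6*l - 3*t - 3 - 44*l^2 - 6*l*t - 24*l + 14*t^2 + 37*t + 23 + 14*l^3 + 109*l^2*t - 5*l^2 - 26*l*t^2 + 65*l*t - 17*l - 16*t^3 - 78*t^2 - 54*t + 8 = 14*l^3 + l^2*(109*t - 49) + l*(-26*t^2 + 59*t - 35) - 16*t^3 - 64*t^2 - 20*t + 28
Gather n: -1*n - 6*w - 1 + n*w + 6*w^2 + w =n*(w - 1) + 6*w^2 - 5*w - 1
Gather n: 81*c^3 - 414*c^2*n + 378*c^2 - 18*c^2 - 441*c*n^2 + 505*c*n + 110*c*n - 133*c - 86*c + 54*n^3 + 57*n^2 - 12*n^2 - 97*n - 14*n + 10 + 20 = 81*c^3 + 360*c^2 - 219*c + 54*n^3 + n^2*(45 - 441*c) + n*(-414*c^2 + 615*c - 111) + 30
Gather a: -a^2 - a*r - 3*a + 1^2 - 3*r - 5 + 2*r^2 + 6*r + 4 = -a^2 + a*(-r - 3) + 2*r^2 + 3*r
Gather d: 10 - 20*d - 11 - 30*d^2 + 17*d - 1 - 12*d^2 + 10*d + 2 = -42*d^2 + 7*d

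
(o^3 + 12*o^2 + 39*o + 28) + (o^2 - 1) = o^3 + 13*o^2 + 39*o + 27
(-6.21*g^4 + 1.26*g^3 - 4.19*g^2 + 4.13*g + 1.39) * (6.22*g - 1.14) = -38.6262*g^5 + 14.9166*g^4 - 27.4982*g^3 + 30.4652*g^2 + 3.9376*g - 1.5846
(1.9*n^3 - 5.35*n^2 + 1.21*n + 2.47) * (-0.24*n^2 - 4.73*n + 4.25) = -0.456*n^5 - 7.703*n^4 + 33.0901*n^3 - 29.0536*n^2 - 6.5406*n + 10.4975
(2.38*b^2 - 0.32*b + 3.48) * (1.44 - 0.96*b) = -2.2848*b^3 + 3.7344*b^2 - 3.8016*b + 5.0112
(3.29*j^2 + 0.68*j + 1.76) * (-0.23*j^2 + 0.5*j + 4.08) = -0.7567*j^4 + 1.4886*j^3 + 13.3584*j^2 + 3.6544*j + 7.1808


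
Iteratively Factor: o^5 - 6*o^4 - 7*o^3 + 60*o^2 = (o + 3)*(o^4 - 9*o^3 + 20*o^2) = o*(o + 3)*(o^3 - 9*o^2 + 20*o) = o*(o - 4)*(o + 3)*(o^2 - 5*o) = o*(o - 5)*(o - 4)*(o + 3)*(o)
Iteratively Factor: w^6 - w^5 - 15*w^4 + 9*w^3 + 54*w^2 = (w + 2)*(w^5 - 3*w^4 - 9*w^3 + 27*w^2) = w*(w + 2)*(w^4 - 3*w^3 - 9*w^2 + 27*w) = w^2*(w + 2)*(w^3 - 3*w^2 - 9*w + 27) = w^2*(w + 2)*(w + 3)*(w^2 - 6*w + 9) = w^2*(w - 3)*(w + 2)*(w + 3)*(w - 3)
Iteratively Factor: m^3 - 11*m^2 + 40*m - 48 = (m - 4)*(m^2 - 7*m + 12) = (m - 4)^2*(m - 3)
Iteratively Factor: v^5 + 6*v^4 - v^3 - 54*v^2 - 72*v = (v - 3)*(v^4 + 9*v^3 + 26*v^2 + 24*v) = (v - 3)*(v + 4)*(v^3 + 5*v^2 + 6*v) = v*(v - 3)*(v + 4)*(v^2 + 5*v + 6) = v*(v - 3)*(v + 2)*(v + 4)*(v + 3)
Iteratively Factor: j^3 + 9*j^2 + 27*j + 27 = (j + 3)*(j^2 + 6*j + 9) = (j + 3)^2*(j + 3)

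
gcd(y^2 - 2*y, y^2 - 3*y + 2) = y - 2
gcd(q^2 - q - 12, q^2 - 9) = q + 3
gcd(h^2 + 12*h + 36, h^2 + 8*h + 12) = h + 6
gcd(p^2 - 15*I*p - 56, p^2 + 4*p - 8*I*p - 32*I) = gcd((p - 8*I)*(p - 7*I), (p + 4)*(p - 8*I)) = p - 8*I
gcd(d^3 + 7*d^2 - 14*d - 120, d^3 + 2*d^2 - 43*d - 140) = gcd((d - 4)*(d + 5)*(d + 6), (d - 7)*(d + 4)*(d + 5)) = d + 5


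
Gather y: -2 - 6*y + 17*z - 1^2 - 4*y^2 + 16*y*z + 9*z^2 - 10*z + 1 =-4*y^2 + y*(16*z - 6) + 9*z^2 + 7*z - 2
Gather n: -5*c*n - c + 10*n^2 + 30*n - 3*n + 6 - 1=-c + 10*n^2 + n*(27 - 5*c) + 5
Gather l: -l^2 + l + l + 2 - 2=-l^2 + 2*l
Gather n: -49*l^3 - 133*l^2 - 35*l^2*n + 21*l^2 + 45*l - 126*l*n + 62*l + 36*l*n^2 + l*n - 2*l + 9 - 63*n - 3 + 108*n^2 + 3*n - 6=-49*l^3 - 112*l^2 + 105*l + n^2*(36*l + 108) + n*(-35*l^2 - 125*l - 60)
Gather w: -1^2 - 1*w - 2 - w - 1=-2*w - 4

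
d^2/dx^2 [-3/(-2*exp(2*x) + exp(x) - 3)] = 3*((1 - 8*exp(x))*(2*exp(2*x) - exp(x) + 3) + 2*(4*exp(x) - 1)^2*exp(x))*exp(x)/(2*exp(2*x) - exp(x) + 3)^3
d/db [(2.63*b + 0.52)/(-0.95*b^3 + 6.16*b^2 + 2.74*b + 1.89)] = (4.997*b^3 - 14.7188*b^2 - 6.4064*b + 3.5459)/(0.9025*b^6 - 11.704*b^5 + 32.7396*b^4 + 30.1658*b^3 + 30.7924*b^2 + 10.3572*b + 3.5721)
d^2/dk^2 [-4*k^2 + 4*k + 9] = -8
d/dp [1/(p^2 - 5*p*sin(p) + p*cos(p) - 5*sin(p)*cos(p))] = (p*sin(p) + 5*p*cos(p) - 2*p + 5*sin(p) - cos(p) + 5*cos(2*p))/((p - 5*sin(p))^2*(p + cos(p))^2)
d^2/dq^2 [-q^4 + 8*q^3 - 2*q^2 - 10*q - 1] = -12*q^2 + 48*q - 4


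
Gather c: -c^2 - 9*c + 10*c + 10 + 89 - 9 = -c^2 + c + 90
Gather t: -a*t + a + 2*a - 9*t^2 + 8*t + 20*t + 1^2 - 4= 3*a - 9*t^2 + t*(28 - a) - 3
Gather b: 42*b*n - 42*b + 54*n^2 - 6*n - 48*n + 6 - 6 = b*(42*n - 42) + 54*n^2 - 54*n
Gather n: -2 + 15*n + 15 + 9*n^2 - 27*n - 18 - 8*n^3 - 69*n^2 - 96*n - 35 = -8*n^3 - 60*n^2 - 108*n - 40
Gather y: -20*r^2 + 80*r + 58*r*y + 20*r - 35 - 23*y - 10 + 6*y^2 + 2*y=-20*r^2 + 100*r + 6*y^2 + y*(58*r - 21) - 45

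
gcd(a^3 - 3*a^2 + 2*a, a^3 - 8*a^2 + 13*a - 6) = a - 1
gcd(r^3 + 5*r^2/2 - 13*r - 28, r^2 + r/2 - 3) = r + 2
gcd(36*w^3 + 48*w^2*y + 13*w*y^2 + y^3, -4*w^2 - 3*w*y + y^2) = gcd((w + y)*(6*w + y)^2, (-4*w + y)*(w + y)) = w + y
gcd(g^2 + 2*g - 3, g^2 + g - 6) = g + 3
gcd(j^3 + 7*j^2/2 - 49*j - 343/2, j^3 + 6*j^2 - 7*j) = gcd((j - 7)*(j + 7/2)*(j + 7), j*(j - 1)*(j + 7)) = j + 7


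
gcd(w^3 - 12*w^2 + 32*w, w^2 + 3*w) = w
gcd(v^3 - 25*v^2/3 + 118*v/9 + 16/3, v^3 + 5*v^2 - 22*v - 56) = 1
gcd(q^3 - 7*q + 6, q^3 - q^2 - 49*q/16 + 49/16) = q - 1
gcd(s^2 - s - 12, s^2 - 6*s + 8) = s - 4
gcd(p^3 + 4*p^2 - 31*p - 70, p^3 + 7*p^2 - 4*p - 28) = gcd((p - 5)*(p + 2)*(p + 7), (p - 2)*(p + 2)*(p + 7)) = p^2 + 9*p + 14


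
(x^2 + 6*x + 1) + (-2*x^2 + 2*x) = -x^2 + 8*x + 1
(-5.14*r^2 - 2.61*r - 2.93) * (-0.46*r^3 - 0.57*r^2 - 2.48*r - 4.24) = 2.3644*r^5 + 4.1304*r^4 + 15.5827*r^3 + 29.9365*r^2 + 18.3328*r + 12.4232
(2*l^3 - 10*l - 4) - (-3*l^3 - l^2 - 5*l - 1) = 5*l^3 + l^2 - 5*l - 3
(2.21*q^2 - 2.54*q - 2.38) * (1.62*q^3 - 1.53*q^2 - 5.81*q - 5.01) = 3.5802*q^5 - 7.4961*q^4 - 12.8095*q^3 + 7.3267*q^2 + 26.5532*q + 11.9238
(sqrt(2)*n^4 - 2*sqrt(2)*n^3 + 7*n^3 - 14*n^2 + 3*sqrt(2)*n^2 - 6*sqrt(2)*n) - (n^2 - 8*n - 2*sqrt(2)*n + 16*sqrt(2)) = sqrt(2)*n^4 - 2*sqrt(2)*n^3 + 7*n^3 - 15*n^2 + 3*sqrt(2)*n^2 - 4*sqrt(2)*n + 8*n - 16*sqrt(2)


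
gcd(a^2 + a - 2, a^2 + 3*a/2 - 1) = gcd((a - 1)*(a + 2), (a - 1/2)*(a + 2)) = a + 2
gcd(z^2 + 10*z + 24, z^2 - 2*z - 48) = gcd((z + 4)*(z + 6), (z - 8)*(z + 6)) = z + 6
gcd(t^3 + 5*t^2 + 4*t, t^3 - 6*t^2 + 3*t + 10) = t + 1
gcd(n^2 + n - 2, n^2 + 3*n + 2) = n + 2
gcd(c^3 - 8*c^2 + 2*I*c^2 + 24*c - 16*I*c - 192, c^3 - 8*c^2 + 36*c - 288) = c^2 + c*(-8 + 6*I) - 48*I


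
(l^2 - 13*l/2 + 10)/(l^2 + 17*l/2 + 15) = (2*l^2 - 13*l + 20)/(2*l^2 + 17*l + 30)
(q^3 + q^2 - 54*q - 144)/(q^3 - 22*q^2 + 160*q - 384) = (q^2 + 9*q + 18)/(q^2 - 14*q + 48)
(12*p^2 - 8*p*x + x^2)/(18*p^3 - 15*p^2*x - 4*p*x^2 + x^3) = (-2*p + x)/(-3*p^2 + 2*p*x + x^2)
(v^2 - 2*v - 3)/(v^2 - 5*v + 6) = (v + 1)/(v - 2)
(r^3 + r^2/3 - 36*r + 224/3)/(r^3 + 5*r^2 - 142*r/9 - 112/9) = 3*(r - 4)/(3*r + 2)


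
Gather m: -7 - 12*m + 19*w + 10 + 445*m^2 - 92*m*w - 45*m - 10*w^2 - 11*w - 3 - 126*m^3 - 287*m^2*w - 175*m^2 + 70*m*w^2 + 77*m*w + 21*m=-126*m^3 + m^2*(270 - 287*w) + m*(70*w^2 - 15*w - 36) - 10*w^2 + 8*w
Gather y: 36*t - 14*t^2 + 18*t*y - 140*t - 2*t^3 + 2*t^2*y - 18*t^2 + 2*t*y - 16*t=-2*t^3 - 32*t^2 - 120*t + y*(2*t^2 + 20*t)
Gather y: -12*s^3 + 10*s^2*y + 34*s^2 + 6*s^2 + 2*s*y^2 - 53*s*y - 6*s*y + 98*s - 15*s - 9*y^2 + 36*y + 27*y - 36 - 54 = -12*s^3 + 40*s^2 + 83*s + y^2*(2*s - 9) + y*(10*s^2 - 59*s + 63) - 90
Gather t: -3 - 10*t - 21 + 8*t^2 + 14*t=8*t^2 + 4*t - 24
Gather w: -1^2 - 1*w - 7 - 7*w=-8*w - 8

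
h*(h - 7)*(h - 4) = h^3 - 11*h^2 + 28*h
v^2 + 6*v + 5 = (v + 1)*(v + 5)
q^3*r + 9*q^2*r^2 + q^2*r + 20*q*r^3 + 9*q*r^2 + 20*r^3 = (q + 4*r)*(q + 5*r)*(q*r + r)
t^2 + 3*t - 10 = (t - 2)*(t + 5)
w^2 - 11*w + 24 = (w - 8)*(w - 3)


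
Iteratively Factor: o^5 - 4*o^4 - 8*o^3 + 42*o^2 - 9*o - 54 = (o - 2)*(o^4 - 2*o^3 - 12*o^2 + 18*o + 27) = (o - 2)*(o + 1)*(o^3 - 3*o^2 - 9*o + 27) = (o - 3)*(o - 2)*(o + 1)*(o^2 - 9) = (o - 3)*(o - 2)*(o + 1)*(o + 3)*(o - 3)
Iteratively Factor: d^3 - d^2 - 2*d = (d)*(d^2 - d - 2) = d*(d + 1)*(d - 2)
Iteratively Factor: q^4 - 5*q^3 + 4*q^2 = (q - 1)*(q^3 - 4*q^2) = q*(q - 1)*(q^2 - 4*q) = q*(q - 4)*(q - 1)*(q)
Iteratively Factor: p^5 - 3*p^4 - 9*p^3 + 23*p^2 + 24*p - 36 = (p + 2)*(p^4 - 5*p^3 + p^2 + 21*p - 18) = (p - 3)*(p + 2)*(p^3 - 2*p^2 - 5*p + 6) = (p - 3)*(p + 2)^2*(p^2 - 4*p + 3) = (p - 3)^2*(p + 2)^2*(p - 1)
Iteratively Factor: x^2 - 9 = (x - 3)*(x + 3)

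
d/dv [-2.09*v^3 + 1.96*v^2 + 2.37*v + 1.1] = -6.27*v^2 + 3.92*v + 2.37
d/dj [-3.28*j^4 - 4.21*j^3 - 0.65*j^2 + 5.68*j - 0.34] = -13.12*j^3 - 12.63*j^2 - 1.3*j + 5.68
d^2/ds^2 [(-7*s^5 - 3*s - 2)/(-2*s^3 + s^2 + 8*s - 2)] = 2*(28*s^9 - 42*s^8 - 315*s^7 + 504*s^6 + 2598*s^5 - 1650*s^4 + 299*s^3 - 162*s^2 + 42*s + 180)/(8*s^9 - 12*s^8 - 90*s^7 + 119*s^6 + 336*s^5 - 378*s^4 - 392*s^3 + 372*s^2 - 96*s + 8)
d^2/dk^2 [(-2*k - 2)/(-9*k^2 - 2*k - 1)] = 4*(4*(k + 1)*(9*k + 1)^2 - (27*k + 11)*(9*k^2 + 2*k + 1))/(9*k^2 + 2*k + 1)^3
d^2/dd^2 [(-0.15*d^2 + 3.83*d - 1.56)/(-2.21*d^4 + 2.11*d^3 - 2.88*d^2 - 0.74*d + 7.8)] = (4.39569*d^8 - 228.670026*d^7 + 437.564878*d^6 - 469.749162*d^5 + 502.755312*d^4 - 1572.59942*d^3 + 1162.34352*d^2 - 650.321568*d + 45.834672)/(10.793861*d^12 - 30.916353*d^11 + 71.716047*d^10 - 79.129597*d^9 - 41.534088*d^8 + 203.872902*d^7 - 401.514312*d^6 + 222.80478*d^5 + 287.085024*d^4 - 484.452136*d^3 + 512.84376*d^2 + 135.0648*d - 474.552)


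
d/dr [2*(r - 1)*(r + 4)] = 4*r + 6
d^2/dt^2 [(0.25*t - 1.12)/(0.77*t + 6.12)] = -3.684296/(0.77*t + 6.12)^3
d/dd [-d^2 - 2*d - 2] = -2*d - 2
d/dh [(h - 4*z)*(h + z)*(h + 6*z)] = 3*h^2 + 6*h*z - 22*z^2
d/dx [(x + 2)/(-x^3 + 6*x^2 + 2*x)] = 2*(x^3 - 12*x - 2)/(x^2*(x^4 - 12*x^3 + 32*x^2 + 24*x + 4))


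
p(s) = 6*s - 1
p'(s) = 6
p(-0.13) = -1.78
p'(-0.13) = 6.00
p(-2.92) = -18.52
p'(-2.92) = 6.00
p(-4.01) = -25.06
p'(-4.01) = 6.00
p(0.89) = 4.34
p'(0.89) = 6.00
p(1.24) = 6.44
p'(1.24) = 6.00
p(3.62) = 20.72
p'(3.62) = 6.00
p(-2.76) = -17.56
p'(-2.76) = 6.00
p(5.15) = 29.90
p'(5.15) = 6.00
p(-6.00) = -37.00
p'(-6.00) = 6.00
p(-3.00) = -19.00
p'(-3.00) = 6.00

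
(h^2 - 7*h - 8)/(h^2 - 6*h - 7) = (h - 8)/(h - 7)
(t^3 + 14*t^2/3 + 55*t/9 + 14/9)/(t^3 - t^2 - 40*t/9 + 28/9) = (9*t^2 + 24*t + 7)/(9*t^2 - 27*t + 14)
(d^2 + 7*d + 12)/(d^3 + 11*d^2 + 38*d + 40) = (d + 3)/(d^2 + 7*d + 10)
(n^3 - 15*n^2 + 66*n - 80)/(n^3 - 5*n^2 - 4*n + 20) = (n - 8)/(n + 2)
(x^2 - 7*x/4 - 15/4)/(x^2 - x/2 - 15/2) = (4*x + 5)/(2*(2*x + 5))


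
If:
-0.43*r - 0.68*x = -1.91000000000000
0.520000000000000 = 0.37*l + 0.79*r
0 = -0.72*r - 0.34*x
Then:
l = 5.44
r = -1.89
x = 4.00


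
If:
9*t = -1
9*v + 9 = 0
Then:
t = -1/9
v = -1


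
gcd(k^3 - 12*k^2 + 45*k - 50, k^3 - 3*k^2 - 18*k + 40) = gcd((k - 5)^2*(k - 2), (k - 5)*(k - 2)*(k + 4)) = k^2 - 7*k + 10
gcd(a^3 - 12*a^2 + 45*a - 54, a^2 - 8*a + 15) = a - 3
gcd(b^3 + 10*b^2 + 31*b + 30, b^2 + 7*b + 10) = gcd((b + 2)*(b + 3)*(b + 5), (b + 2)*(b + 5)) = b^2 + 7*b + 10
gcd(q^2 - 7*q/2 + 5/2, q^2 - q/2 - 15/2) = 1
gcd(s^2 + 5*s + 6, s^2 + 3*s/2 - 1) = s + 2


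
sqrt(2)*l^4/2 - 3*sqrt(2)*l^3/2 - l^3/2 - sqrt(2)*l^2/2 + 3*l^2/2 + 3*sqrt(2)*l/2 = l*(l - 3)*(l - sqrt(2))*(sqrt(2)*l/2 + 1/2)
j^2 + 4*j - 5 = (j - 1)*(j + 5)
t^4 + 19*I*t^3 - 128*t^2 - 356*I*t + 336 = (t + 2*I)*(t + 4*I)*(t + 6*I)*(t + 7*I)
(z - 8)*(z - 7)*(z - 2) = z^3 - 17*z^2 + 86*z - 112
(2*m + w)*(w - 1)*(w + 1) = 2*m*w^2 - 2*m + w^3 - w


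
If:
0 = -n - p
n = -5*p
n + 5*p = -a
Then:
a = 0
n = 0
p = 0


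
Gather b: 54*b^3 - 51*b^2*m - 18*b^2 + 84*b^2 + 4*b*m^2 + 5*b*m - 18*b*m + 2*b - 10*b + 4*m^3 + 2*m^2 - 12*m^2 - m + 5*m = 54*b^3 + b^2*(66 - 51*m) + b*(4*m^2 - 13*m - 8) + 4*m^3 - 10*m^2 + 4*m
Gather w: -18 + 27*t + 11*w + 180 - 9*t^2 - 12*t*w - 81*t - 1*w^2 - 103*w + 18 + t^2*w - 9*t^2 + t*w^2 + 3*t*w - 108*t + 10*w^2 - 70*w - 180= -18*t^2 - 162*t + w^2*(t + 9) + w*(t^2 - 9*t - 162)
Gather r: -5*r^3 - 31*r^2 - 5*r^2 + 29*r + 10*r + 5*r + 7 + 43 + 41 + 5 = -5*r^3 - 36*r^2 + 44*r + 96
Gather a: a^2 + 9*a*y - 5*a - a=a^2 + a*(9*y - 6)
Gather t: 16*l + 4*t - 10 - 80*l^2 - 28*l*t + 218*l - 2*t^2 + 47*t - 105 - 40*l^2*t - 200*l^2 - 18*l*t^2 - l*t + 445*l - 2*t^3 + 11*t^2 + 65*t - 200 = -280*l^2 + 679*l - 2*t^3 + t^2*(9 - 18*l) + t*(-40*l^2 - 29*l + 116) - 315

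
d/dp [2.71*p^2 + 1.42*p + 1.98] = 5.42*p + 1.42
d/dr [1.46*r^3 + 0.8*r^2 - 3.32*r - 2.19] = 4.38*r^2 + 1.6*r - 3.32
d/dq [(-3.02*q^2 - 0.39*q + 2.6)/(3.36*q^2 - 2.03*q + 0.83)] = (7.441*q^2 - 22.4852*q + 4.9543)/(11.2896*q^4 - 13.6416*q^3 + 9.6985*q^2 - 3.3698*q + 0.6889)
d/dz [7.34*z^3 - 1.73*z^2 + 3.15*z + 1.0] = 22.02*z^2 - 3.46*z + 3.15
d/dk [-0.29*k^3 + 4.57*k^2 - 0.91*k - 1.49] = -0.87*k^2 + 9.14*k - 0.91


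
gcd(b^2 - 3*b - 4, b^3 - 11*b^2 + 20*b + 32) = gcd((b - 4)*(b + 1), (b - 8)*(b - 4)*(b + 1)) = b^2 - 3*b - 4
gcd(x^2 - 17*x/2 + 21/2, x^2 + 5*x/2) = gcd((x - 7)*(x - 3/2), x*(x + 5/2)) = 1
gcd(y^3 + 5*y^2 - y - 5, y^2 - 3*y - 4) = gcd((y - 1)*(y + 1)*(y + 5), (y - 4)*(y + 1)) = y + 1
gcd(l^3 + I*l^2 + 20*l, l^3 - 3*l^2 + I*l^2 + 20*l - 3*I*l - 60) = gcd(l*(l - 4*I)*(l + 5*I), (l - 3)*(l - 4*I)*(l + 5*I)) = l^2 + I*l + 20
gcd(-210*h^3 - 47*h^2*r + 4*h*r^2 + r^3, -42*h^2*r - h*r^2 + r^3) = -42*h^2 - h*r + r^2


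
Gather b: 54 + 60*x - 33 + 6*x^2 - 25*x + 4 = 6*x^2 + 35*x + 25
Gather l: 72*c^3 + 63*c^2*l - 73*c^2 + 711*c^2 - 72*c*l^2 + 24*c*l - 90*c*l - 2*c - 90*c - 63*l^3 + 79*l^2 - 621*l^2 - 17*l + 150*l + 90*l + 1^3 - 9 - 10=72*c^3 + 638*c^2 - 92*c - 63*l^3 + l^2*(-72*c - 542) + l*(63*c^2 - 66*c + 223) - 18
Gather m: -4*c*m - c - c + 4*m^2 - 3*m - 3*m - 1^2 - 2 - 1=-2*c + 4*m^2 + m*(-4*c - 6) - 4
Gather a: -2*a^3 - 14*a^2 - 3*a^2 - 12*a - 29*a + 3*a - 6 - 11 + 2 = -2*a^3 - 17*a^2 - 38*a - 15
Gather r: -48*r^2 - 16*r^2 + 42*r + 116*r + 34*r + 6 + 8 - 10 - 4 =-64*r^2 + 192*r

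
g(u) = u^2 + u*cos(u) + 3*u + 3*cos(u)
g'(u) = -u*sin(u) + 2*u - 3*sin(u) + cos(u) + 3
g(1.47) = 7.02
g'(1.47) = 1.59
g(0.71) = 5.45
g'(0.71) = 2.76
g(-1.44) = -2.04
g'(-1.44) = 1.80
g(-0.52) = 0.86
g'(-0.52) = 4.06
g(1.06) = 6.29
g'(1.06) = 2.07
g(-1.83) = -2.44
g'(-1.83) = 0.21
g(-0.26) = 1.94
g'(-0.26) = 4.15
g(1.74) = 7.45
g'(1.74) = 1.64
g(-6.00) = 15.12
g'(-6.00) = -7.20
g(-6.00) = 15.12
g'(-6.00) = -7.20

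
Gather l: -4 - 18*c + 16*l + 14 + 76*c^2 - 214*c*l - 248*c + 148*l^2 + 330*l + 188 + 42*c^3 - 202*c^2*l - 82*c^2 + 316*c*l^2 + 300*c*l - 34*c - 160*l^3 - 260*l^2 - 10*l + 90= 42*c^3 - 6*c^2 - 300*c - 160*l^3 + l^2*(316*c - 112) + l*(-202*c^2 + 86*c + 336) + 288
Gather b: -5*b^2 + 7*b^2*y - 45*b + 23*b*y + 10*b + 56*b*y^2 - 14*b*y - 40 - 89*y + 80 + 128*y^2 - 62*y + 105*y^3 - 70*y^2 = b^2*(7*y - 5) + b*(56*y^2 + 9*y - 35) + 105*y^3 + 58*y^2 - 151*y + 40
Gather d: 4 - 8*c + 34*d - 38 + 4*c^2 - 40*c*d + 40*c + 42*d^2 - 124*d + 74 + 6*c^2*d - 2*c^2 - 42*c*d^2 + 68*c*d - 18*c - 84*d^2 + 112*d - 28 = 2*c^2 + 14*c + d^2*(-42*c - 42) + d*(6*c^2 + 28*c + 22) + 12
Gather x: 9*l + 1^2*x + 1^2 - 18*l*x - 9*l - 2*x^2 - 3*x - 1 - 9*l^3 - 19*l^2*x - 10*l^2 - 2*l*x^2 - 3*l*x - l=-9*l^3 - 10*l^2 - l + x^2*(-2*l - 2) + x*(-19*l^2 - 21*l - 2)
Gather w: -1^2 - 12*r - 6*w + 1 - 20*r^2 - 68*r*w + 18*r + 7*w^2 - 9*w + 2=-20*r^2 + 6*r + 7*w^2 + w*(-68*r - 15) + 2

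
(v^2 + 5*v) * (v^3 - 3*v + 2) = v^5 + 5*v^4 - 3*v^3 - 13*v^2 + 10*v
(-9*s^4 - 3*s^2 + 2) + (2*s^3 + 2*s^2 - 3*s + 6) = -9*s^4 + 2*s^3 - s^2 - 3*s + 8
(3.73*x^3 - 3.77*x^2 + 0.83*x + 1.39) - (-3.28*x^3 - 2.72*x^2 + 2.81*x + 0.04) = 7.01*x^3 - 1.05*x^2 - 1.98*x + 1.35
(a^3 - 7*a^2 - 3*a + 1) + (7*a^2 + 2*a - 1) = a^3 - a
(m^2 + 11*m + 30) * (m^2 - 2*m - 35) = m^4 + 9*m^3 - 27*m^2 - 445*m - 1050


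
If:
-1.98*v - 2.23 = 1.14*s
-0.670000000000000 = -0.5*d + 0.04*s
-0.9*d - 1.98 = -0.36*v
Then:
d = 0.31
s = -12.86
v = 6.28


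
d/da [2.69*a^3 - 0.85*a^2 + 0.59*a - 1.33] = 8.07*a^2 - 1.7*a + 0.59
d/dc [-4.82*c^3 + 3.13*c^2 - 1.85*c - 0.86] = -14.46*c^2 + 6.26*c - 1.85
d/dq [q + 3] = 1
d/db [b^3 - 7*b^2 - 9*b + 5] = 3*b^2 - 14*b - 9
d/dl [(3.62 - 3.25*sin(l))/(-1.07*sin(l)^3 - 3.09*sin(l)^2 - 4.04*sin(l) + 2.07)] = (-6.955*sin(l)^3 + 1.5777*sin(l)^2 + 22.3716*sin(l) + 7.8973)*cos(l)/(1.1449*sin(l)^6 + 6.6126*sin(l)^5 + 18.1937*sin(l)^4 + 20.5374*sin(l)^3 + 3.529*sin(l)^2 - 16.7256*sin(l) + 4.2849)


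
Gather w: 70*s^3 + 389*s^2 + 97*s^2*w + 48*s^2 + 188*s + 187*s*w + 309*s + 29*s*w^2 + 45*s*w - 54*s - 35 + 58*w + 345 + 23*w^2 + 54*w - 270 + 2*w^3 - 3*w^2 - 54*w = 70*s^3 + 437*s^2 + 443*s + 2*w^3 + w^2*(29*s + 20) + w*(97*s^2 + 232*s + 58) + 40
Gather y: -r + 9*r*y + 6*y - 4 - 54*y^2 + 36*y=-r - 54*y^2 + y*(9*r + 42) - 4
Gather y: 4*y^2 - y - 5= 4*y^2 - y - 5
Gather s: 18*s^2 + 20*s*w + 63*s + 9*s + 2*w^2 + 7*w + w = 18*s^2 + s*(20*w + 72) + 2*w^2 + 8*w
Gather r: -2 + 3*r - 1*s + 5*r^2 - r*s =5*r^2 + r*(3 - s) - s - 2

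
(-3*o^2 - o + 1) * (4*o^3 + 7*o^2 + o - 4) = -12*o^5 - 25*o^4 - 6*o^3 + 18*o^2 + 5*o - 4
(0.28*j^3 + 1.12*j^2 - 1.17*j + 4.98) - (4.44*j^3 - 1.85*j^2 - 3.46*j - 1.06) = -4.16*j^3 + 2.97*j^2 + 2.29*j + 6.04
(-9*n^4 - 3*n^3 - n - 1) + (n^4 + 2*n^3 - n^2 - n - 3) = -8*n^4 - n^3 - n^2 - 2*n - 4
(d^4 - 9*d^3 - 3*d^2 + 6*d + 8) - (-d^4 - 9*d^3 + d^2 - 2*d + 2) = 2*d^4 - 4*d^2 + 8*d + 6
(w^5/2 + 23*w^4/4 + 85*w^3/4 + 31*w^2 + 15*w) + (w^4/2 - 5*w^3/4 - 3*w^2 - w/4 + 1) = w^5/2 + 25*w^4/4 + 20*w^3 + 28*w^2 + 59*w/4 + 1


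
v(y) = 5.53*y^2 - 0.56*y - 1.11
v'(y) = 11.06*y - 0.56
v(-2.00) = 22.13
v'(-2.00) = -22.68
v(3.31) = 57.62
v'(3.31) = 36.05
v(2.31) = 27.11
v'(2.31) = 24.99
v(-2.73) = 41.63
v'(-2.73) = -30.75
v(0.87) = 2.59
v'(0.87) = 9.06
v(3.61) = 68.94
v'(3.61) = 39.37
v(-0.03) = -1.09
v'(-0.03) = -0.89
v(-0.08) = -1.03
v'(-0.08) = -1.44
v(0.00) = -1.11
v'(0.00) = -0.56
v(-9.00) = 451.86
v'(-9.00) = -100.10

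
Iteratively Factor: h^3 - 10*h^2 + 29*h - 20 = (h - 1)*(h^2 - 9*h + 20) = (h - 5)*(h - 1)*(h - 4)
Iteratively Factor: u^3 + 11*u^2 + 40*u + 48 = (u + 4)*(u^2 + 7*u + 12) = (u + 3)*(u + 4)*(u + 4)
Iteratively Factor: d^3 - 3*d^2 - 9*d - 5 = (d + 1)*(d^2 - 4*d - 5) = (d - 5)*(d + 1)*(d + 1)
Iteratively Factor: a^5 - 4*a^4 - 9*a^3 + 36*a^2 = (a)*(a^4 - 4*a^3 - 9*a^2 + 36*a) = a*(a + 3)*(a^3 - 7*a^2 + 12*a) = a*(a - 3)*(a + 3)*(a^2 - 4*a) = a^2*(a - 3)*(a + 3)*(a - 4)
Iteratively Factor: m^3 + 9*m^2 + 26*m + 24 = (m + 3)*(m^2 + 6*m + 8) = (m + 2)*(m + 3)*(m + 4)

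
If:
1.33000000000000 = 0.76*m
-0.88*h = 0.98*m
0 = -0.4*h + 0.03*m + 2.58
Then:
No Solution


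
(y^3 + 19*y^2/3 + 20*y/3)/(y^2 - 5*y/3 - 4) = y*(y + 5)/(y - 3)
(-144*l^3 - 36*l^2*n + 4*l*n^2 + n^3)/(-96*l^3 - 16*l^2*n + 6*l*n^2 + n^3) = (6*l - n)/(4*l - n)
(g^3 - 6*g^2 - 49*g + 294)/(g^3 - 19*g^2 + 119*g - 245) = (g^2 + g - 42)/(g^2 - 12*g + 35)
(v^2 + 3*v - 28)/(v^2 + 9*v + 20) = (v^2 + 3*v - 28)/(v^2 + 9*v + 20)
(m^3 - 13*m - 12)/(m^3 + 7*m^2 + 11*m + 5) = (m^2 - m - 12)/(m^2 + 6*m + 5)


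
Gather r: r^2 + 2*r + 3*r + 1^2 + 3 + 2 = r^2 + 5*r + 6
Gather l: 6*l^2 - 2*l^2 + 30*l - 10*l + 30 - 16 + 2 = 4*l^2 + 20*l + 16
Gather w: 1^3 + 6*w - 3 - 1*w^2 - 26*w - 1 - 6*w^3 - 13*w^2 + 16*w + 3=-6*w^3 - 14*w^2 - 4*w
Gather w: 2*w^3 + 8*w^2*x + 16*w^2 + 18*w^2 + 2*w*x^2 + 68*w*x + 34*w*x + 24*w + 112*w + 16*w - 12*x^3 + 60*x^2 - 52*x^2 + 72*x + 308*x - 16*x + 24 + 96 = 2*w^3 + w^2*(8*x + 34) + w*(2*x^2 + 102*x + 152) - 12*x^3 + 8*x^2 + 364*x + 120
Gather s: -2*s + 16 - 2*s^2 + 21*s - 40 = -2*s^2 + 19*s - 24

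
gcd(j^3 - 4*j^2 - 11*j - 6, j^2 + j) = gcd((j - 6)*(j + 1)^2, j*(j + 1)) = j + 1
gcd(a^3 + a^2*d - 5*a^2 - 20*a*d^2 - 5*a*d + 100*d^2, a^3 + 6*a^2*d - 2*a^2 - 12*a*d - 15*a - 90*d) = a - 5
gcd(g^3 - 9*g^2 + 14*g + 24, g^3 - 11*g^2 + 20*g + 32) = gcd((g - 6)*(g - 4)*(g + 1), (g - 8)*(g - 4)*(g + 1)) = g^2 - 3*g - 4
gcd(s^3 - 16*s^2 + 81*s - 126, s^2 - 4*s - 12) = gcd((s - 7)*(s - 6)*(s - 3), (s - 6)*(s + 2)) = s - 6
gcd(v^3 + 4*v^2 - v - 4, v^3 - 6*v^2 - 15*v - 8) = v + 1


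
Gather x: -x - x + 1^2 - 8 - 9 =-2*x - 16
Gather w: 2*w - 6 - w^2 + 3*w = -w^2 + 5*w - 6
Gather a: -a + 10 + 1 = 11 - a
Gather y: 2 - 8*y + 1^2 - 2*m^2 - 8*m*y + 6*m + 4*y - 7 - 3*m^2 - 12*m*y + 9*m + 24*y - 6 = -5*m^2 + 15*m + y*(20 - 20*m) - 10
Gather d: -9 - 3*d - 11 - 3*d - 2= -6*d - 22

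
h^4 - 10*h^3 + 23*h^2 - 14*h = h*(h - 7)*(h - 2)*(h - 1)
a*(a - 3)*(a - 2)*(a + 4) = a^4 - a^3 - 14*a^2 + 24*a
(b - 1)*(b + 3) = b^2 + 2*b - 3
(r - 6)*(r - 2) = r^2 - 8*r + 12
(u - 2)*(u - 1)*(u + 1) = u^3 - 2*u^2 - u + 2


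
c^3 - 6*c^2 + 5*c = c*(c - 5)*(c - 1)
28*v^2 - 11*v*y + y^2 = (-7*v + y)*(-4*v + y)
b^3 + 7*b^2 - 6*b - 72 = (b - 3)*(b + 4)*(b + 6)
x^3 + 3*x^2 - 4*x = x*(x - 1)*(x + 4)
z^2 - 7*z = z*(z - 7)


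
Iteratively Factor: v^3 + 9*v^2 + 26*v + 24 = (v + 3)*(v^2 + 6*v + 8) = (v + 2)*(v + 3)*(v + 4)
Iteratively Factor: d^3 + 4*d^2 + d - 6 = (d - 1)*(d^2 + 5*d + 6) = (d - 1)*(d + 3)*(d + 2)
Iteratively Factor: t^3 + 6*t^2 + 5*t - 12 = (t + 4)*(t^2 + 2*t - 3) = (t - 1)*(t + 4)*(t + 3)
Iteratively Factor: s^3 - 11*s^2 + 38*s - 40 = (s - 2)*(s^2 - 9*s + 20) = (s - 5)*(s - 2)*(s - 4)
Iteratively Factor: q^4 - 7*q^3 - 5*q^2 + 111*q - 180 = (q - 3)*(q^3 - 4*q^2 - 17*q + 60) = (q - 5)*(q - 3)*(q^2 + q - 12) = (q - 5)*(q - 3)*(q + 4)*(q - 3)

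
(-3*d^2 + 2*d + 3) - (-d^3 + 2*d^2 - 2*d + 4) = d^3 - 5*d^2 + 4*d - 1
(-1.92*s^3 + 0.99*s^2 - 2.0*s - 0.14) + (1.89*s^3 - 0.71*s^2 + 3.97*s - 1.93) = -0.03*s^3 + 0.28*s^2 + 1.97*s - 2.07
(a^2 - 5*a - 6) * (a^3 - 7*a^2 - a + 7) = a^5 - 12*a^4 + 28*a^3 + 54*a^2 - 29*a - 42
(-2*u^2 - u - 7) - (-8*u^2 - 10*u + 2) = 6*u^2 + 9*u - 9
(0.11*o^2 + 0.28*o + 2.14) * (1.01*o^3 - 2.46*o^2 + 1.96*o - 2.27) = 0.1111*o^5 + 0.0122*o^4 + 1.6882*o^3 - 4.9653*o^2 + 3.5588*o - 4.8578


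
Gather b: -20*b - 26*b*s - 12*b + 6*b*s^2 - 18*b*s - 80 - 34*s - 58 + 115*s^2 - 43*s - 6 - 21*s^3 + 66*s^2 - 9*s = b*(6*s^2 - 44*s - 32) - 21*s^3 + 181*s^2 - 86*s - 144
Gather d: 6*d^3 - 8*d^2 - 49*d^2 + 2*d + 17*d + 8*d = 6*d^3 - 57*d^2 + 27*d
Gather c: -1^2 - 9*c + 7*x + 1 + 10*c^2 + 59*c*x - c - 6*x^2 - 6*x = 10*c^2 + c*(59*x - 10) - 6*x^2 + x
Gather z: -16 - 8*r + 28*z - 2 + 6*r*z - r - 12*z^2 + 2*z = -9*r - 12*z^2 + z*(6*r + 30) - 18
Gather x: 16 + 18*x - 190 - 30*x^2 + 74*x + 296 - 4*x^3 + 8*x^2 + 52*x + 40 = -4*x^3 - 22*x^2 + 144*x + 162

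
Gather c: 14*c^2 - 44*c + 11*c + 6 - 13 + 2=14*c^2 - 33*c - 5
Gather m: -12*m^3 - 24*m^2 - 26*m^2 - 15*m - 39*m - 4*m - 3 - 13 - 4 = -12*m^3 - 50*m^2 - 58*m - 20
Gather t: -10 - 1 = -11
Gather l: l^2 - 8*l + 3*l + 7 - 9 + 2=l^2 - 5*l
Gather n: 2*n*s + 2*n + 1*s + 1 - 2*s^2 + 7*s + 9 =n*(2*s + 2) - 2*s^2 + 8*s + 10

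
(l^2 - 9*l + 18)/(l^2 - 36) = (l - 3)/(l + 6)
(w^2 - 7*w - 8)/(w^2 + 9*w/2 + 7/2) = 2*(w - 8)/(2*w + 7)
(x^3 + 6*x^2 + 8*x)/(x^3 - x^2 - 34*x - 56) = x/(x - 7)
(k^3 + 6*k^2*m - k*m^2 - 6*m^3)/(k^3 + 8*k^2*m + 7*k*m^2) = (k^2 + 5*k*m - 6*m^2)/(k*(k + 7*m))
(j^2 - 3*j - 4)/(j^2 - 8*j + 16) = (j + 1)/(j - 4)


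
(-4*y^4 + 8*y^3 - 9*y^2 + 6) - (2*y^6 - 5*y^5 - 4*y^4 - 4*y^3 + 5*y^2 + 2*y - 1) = -2*y^6 + 5*y^5 + 12*y^3 - 14*y^2 - 2*y + 7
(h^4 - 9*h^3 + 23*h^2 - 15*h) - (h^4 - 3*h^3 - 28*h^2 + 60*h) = -6*h^3 + 51*h^2 - 75*h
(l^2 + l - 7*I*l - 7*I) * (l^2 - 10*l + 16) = l^4 - 9*l^3 - 7*I*l^3 + 6*l^2 + 63*I*l^2 + 16*l - 42*I*l - 112*I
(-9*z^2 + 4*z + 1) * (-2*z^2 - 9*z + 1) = 18*z^4 + 73*z^3 - 47*z^2 - 5*z + 1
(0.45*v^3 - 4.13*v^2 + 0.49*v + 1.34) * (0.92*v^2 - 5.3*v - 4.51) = 0.414*v^5 - 6.1846*v^4 + 20.3103*v^3 + 17.2621*v^2 - 9.3119*v - 6.0434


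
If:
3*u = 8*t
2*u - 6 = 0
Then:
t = 9/8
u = 3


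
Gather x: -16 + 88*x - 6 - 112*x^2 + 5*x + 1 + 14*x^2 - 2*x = -98*x^2 + 91*x - 21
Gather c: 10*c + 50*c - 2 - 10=60*c - 12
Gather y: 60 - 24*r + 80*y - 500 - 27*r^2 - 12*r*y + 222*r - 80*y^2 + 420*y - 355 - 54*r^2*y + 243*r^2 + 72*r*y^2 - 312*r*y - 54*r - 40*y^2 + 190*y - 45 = 216*r^2 + 144*r + y^2*(72*r - 120) + y*(-54*r^2 - 324*r + 690) - 840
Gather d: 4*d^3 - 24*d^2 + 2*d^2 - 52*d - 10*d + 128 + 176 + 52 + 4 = 4*d^3 - 22*d^2 - 62*d + 360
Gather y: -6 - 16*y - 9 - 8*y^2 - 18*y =-8*y^2 - 34*y - 15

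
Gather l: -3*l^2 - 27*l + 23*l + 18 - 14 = -3*l^2 - 4*l + 4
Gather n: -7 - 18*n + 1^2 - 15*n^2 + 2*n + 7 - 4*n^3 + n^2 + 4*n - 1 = -4*n^3 - 14*n^2 - 12*n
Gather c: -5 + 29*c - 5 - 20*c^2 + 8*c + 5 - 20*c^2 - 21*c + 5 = -40*c^2 + 16*c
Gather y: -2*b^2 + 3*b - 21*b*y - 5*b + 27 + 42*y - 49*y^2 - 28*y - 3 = -2*b^2 - 2*b - 49*y^2 + y*(14 - 21*b) + 24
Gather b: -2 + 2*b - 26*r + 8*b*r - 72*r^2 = b*(8*r + 2) - 72*r^2 - 26*r - 2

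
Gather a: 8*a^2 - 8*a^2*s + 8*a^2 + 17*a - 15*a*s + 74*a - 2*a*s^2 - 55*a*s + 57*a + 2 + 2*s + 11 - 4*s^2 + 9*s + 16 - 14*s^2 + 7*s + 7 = a^2*(16 - 8*s) + a*(-2*s^2 - 70*s + 148) - 18*s^2 + 18*s + 36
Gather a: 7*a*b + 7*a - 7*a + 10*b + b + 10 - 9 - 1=7*a*b + 11*b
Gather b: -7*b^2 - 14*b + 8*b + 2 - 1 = -7*b^2 - 6*b + 1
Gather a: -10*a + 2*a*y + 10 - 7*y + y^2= a*(2*y - 10) + y^2 - 7*y + 10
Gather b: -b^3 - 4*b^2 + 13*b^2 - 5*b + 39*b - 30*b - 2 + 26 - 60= -b^3 + 9*b^2 + 4*b - 36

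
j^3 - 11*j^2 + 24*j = j*(j - 8)*(j - 3)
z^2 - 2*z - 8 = (z - 4)*(z + 2)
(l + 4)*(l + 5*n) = l^2 + 5*l*n + 4*l + 20*n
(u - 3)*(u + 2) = u^2 - u - 6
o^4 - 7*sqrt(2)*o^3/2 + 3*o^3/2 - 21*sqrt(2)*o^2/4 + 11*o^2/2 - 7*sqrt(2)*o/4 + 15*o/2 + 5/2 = (o + 1/2)*(o + 1)*(o - 5*sqrt(2)/2)*(o - sqrt(2))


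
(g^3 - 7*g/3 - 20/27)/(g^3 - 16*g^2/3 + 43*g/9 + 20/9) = (g + 4/3)/(g - 4)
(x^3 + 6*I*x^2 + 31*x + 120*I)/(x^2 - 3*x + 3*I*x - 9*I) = (x^2 + 3*I*x + 40)/(x - 3)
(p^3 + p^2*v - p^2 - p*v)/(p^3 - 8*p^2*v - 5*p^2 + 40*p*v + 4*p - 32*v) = p*(p + v)/(p^2 - 8*p*v - 4*p + 32*v)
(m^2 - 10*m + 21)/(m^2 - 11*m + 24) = (m - 7)/(m - 8)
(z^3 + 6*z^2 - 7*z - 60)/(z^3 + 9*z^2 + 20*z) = (z - 3)/z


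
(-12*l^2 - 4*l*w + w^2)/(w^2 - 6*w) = (-12*l^2 - 4*l*w + w^2)/(w*(w - 6))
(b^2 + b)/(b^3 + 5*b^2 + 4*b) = 1/(b + 4)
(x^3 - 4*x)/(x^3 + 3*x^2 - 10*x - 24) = x*(x - 2)/(x^2 + x - 12)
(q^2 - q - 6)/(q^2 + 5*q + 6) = (q - 3)/(q + 3)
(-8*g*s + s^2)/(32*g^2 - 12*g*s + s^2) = s/(-4*g + s)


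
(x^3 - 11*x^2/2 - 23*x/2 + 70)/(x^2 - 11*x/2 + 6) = (2*x^2 - 3*x - 35)/(2*x - 3)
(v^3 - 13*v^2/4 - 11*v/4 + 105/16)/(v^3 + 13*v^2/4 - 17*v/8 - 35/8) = (4*v^2 - 8*v - 21)/(2*(2*v^2 + 9*v + 7))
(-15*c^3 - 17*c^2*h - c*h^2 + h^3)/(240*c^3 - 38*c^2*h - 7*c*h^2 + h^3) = (-3*c^2 - 4*c*h - h^2)/(48*c^2 + 2*c*h - h^2)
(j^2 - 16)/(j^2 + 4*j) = (j - 4)/j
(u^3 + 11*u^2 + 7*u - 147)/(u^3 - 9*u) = (u^2 + 14*u + 49)/(u*(u + 3))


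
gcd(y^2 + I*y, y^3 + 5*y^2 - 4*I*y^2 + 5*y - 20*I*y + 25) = y + I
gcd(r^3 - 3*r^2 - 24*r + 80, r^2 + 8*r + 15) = r + 5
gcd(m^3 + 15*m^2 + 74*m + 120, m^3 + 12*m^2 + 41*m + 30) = m^2 + 11*m + 30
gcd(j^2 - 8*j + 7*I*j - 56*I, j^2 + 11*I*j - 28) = j + 7*I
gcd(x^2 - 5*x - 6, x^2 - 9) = 1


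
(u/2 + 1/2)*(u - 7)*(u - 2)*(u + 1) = u^4/2 - 7*u^3/2 - 3*u^2/2 + 19*u/2 + 7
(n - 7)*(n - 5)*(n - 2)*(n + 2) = n^4 - 12*n^3 + 31*n^2 + 48*n - 140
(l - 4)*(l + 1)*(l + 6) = l^3 + 3*l^2 - 22*l - 24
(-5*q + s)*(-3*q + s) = 15*q^2 - 8*q*s + s^2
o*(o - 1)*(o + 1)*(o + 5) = o^4 + 5*o^3 - o^2 - 5*o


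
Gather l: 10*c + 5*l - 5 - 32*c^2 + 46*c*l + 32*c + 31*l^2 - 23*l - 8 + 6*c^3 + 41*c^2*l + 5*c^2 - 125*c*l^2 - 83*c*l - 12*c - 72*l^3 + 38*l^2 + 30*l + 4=6*c^3 - 27*c^2 + 30*c - 72*l^3 + l^2*(69 - 125*c) + l*(41*c^2 - 37*c + 12) - 9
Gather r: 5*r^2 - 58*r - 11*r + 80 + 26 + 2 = 5*r^2 - 69*r + 108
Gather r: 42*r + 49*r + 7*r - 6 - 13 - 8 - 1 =98*r - 28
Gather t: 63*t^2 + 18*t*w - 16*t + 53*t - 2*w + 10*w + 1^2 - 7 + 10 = 63*t^2 + t*(18*w + 37) + 8*w + 4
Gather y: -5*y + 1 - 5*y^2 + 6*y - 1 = -5*y^2 + y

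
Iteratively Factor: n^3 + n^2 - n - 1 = (n + 1)*(n^2 - 1) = (n - 1)*(n + 1)*(n + 1)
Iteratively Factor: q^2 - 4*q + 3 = (q - 1)*(q - 3)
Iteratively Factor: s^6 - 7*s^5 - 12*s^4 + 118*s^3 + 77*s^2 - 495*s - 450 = (s - 5)*(s^5 - 2*s^4 - 22*s^3 + 8*s^2 + 117*s + 90) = (s - 5)*(s + 1)*(s^4 - 3*s^3 - 19*s^2 + 27*s + 90) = (s - 5)*(s - 3)*(s + 1)*(s^3 - 19*s - 30) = (s - 5)^2*(s - 3)*(s + 1)*(s^2 + 5*s + 6) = (s - 5)^2*(s - 3)*(s + 1)*(s + 3)*(s + 2)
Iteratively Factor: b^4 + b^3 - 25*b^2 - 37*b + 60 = (b + 4)*(b^3 - 3*b^2 - 13*b + 15) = (b - 1)*(b + 4)*(b^2 - 2*b - 15) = (b - 5)*(b - 1)*(b + 4)*(b + 3)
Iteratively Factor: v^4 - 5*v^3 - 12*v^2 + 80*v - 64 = (v + 4)*(v^3 - 9*v^2 + 24*v - 16) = (v - 4)*(v + 4)*(v^2 - 5*v + 4) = (v - 4)^2*(v + 4)*(v - 1)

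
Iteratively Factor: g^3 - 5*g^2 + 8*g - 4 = (g - 2)*(g^2 - 3*g + 2) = (g - 2)^2*(g - 1)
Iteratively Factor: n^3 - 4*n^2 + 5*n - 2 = (n - 1)*(n^2 - 3*n + 2) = (n - 2)*(n - 1)*(n - 1)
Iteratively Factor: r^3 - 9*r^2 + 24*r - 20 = (r - 2)*(r^2 - 7*r + 10) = (r - 2)^2*(r - 5)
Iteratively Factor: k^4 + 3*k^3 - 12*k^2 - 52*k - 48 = (k + 3)*(k^3 - 12*k - 16) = (k + 2)*(k + 3)*(k^2 - 2*k - 8) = (k + 2)^2*(k + 3)*(k - 4)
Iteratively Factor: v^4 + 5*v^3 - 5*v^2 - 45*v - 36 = (v + 3)*(v^3 + 2*v^2 - 11*v - 12) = (v - 3)*(v + 3)*(v^2 + 5*v + 4) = (v - 3)*(v + 3)*(v + 4)*(v + 1)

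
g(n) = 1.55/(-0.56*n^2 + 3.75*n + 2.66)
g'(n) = 1.55*(1.12*n - 3.75)/(-0.56*n^2 + 3.75*n + 2.66)^2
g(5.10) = 0.21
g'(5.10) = 0.06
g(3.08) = 0.17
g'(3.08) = -0.01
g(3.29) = 0.17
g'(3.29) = -0.00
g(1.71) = 0.21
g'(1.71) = -0.05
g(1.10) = 0.25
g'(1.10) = -0.10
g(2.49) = 0.18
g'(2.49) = -0.02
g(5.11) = 0.22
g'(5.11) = 0.06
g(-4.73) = -0.06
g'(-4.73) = -0.02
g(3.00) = 0.17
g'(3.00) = -0.01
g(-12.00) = -0.01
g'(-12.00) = -0.00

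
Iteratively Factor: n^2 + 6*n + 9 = (n + 3)*(n + 3)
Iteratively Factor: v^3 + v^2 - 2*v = (v - 1)*(v^2 + 2*v) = v*(v - 1)*(v + 2)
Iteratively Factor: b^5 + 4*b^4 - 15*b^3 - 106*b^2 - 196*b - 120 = (b + 3)*(b^4 + b^3 - 18*b^2 - 52*b - 40) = (b + 2)*(b + 3)*(b^3 - b^2 - 16*b - 20) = (b + 2)^2*(b + 3)*(b^2 - 3*b - 10) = (b + 2)^3*(b + 3)*(b - 5)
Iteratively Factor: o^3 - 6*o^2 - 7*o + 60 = (o - 4)*(o^2 - 2*o - 15) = (o - 5)*(o - 4)*(o + 3)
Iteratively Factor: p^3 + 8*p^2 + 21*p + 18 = (p + 3)*(p^2 + 5*p + 6) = (p + 2)*(p + 3)*(p + 3)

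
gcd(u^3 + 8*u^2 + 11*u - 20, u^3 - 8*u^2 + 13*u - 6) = u - 1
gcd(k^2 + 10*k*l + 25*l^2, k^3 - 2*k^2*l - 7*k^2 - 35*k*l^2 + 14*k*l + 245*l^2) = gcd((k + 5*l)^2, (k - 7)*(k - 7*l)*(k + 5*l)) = k + 5*l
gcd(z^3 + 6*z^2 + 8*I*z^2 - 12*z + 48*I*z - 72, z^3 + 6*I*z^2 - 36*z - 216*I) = z^2 + z*(6 + 6*I) + 36*I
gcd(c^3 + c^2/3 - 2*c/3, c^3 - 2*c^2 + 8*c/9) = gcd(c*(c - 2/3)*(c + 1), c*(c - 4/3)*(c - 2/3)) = c^2 - 2*c/3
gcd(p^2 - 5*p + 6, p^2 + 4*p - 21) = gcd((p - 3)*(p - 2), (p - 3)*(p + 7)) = p - 3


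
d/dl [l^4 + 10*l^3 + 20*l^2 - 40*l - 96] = 4*l^3 + 30*l^2 + 40*l - 40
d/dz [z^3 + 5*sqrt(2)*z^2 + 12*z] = 3*z^2 + 10*sqrt(2)*z + 12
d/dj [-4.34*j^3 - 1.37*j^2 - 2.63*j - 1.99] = -13.02*j^2 - 2.74*j - 2.63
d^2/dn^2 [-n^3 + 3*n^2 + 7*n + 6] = 6 - 6*n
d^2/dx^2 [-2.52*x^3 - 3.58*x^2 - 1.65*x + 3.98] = -15.12*x - 7.16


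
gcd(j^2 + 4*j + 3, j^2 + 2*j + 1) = j + 1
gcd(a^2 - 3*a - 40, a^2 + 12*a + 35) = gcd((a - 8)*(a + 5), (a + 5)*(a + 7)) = a + 5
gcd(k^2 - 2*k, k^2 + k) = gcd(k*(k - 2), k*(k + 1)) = k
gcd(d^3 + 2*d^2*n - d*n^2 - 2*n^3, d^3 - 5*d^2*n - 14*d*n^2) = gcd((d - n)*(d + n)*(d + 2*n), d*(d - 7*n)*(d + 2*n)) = d + 2*n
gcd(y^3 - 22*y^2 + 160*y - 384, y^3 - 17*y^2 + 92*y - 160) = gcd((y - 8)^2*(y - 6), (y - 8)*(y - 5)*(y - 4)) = y - 8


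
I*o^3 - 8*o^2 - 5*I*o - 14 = (o + 2*I)*(o + 7*I)*(I*o + 1)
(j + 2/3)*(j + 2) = j^2 + 8*j/3 + 4/3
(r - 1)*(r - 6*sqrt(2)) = r^2 - 6*sqrt(2)*r - r + 6*sqrt(2)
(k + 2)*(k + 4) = k^2 + 6*k + 8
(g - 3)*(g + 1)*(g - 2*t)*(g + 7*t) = g^4 + 5*g^3*t - 2*g^3 - 14*g^2*t^2 - 10*g^2*t - 3*g^2 + 28*g*t^2 - 15*g*t + 42*t^2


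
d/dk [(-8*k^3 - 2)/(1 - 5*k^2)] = 4*k*(10*k^3 - 6*k - 5)/(25*k^4 - 10*k^2 + 1)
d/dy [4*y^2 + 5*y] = 8*y + 5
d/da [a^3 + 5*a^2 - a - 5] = 3*a^2 + 10*a - 1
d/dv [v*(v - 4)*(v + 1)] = 3*v^2 - 6*v - 4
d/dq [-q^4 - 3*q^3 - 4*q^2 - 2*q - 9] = -4*q^3 - 9*q^2 - 8*q - 2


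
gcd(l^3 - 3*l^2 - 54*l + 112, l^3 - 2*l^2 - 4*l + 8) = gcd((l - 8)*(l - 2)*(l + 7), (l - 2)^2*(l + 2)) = l - 2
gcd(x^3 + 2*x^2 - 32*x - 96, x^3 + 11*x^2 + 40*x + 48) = x^2 + 8*x + 16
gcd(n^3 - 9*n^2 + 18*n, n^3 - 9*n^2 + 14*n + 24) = n - 6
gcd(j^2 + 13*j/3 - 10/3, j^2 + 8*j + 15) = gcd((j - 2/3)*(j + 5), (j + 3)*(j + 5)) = j + 5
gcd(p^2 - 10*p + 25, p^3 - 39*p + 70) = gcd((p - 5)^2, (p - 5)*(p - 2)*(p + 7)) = p - 5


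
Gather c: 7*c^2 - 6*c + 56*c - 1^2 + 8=7*c^2 + 50*c + 7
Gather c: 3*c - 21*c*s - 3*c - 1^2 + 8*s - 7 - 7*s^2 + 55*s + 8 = -21*c*s - 7*s^2 + 63*s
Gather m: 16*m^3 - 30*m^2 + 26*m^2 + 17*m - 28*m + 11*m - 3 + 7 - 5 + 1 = 16*m^3 - 4*m^2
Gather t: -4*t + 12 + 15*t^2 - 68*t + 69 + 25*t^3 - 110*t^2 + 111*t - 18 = 25*t^3 - 95*t^2 + 39*t + 63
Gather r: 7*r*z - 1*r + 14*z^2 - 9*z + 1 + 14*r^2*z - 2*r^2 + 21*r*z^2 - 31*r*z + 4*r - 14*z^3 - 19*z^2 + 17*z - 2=r^2*(14*z - 2) + r*(21*z^2 - 24*z + 3) - 14*z^3 - 5*z^2 + 8*z - 1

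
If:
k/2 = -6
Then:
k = -12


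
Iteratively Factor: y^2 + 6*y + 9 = (y + 3)*(y + 3)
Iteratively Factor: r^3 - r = (r + 1)*(r^2 - r) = (r - 1)*(r + 1)*(r)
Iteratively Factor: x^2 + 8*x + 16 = (x + 4)*(x + 4)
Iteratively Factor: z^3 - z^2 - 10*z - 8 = (z - 4)*(z^2 + 3*z + 2) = (z - 4)*(z + 2)*(z + 1)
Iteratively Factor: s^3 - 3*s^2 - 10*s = (s)*(s^2 - 3*s - 10) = s*(s + 2)*(s - 5)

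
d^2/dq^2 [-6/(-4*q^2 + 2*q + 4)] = 6*(4*q^2 - 2*q - (4*q - 1)^2 - 4)/(-2*q^2 + q + 2)^3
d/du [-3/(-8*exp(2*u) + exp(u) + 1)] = (3 - 48*exp(u))*exp(u)/(-8*exp(2*u) + exp(u) + 1)^2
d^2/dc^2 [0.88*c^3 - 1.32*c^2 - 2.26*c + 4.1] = 5.28*c - 2.64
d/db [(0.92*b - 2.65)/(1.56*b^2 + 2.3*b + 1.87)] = (-1.4352*b^2 + 8.268*b + 7.8154)/(2.4336*b^4 + 7.176*b^3 + 11.1244*b^2 + 8.602*b + 3.4969)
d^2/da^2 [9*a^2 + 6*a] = 18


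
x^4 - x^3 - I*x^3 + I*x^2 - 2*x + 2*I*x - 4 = (x - 2)*(x + 1)*(x - 2*I)*(x + I)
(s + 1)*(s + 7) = s^2 + 8*s + 7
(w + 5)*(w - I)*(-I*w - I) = -I*w^3 - w^2 - 6*I*w^2 - 6*w - 5*I*w - 5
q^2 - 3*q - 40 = (q - 8)*(q + 5)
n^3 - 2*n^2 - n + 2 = (n - 2)*(n - 1)*(n + 1)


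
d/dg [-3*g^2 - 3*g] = -6*g - 3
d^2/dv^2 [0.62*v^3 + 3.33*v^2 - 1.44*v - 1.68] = 3.72*v + 6.66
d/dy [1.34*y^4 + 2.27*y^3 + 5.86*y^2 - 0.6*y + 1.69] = 5.36*y^3 + 6.81*y^2 + 11.72*y - 0.6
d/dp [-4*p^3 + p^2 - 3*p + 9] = -12*p^2 + 2*p - 3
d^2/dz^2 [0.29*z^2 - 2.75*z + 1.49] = 0.580000000000000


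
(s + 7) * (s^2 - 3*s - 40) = s^3 + 4*s^2 - 61*s - 280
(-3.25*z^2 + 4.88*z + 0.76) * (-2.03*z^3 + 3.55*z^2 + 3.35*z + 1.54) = 6.5975*z^5 - 21.4439*z^4 + 4.8937*z^3 + 14.041*z^2 + 10.0612*z + 1.1704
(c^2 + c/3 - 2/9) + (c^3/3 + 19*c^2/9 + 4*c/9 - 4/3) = c^3/3 + 28*c^2/9 + 7*c/9 - 14/9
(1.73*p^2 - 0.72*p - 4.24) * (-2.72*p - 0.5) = -4.7056*p^3 + 1.0934*p^2 + 11.8928*p + 2.12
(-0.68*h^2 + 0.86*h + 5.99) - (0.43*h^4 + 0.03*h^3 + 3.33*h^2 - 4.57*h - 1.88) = -0.43*h^4 - 0.03*h^3 - 4.01*h^2 + 5.43*h + 7.87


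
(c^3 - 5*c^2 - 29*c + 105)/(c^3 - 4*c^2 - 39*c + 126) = (c + 5)/(c + 6)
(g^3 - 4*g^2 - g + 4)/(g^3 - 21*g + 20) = (g + 1)/(g + 5)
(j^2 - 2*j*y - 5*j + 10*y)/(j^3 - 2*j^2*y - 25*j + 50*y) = 1/(j + 5)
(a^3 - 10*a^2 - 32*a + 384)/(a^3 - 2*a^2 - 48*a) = (a - 8)/a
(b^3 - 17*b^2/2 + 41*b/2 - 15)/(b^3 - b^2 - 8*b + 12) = (b^2 - 13*b/2 + 15/2)/(b^2 + b - 6)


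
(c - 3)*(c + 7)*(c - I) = c^3 + 4*c^2 - I*c^2 - 21*c - 4*I*c + 21*I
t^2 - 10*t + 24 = (t - 6)*(t - 4)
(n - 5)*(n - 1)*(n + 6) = n^3 - 31*n + 30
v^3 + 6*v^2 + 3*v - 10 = (v - 1)*(v + 2)*(v + 5)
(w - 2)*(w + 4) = w^2 + 2*w - 8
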